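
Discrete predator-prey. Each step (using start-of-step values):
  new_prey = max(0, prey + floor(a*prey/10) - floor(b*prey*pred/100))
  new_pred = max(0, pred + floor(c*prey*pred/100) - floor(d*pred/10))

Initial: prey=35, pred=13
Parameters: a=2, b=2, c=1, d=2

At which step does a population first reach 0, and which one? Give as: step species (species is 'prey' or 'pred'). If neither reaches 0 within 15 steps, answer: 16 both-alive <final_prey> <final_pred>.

Answer: 16 both-alive 8 6

Derivation:
Step 1: prey: 35+7-9=33; pred: 13+4-2=15
Step 2: prey: 33+6-9=30; pred: 15+4-3=16
Step 3: prey: 30+6-9=27; pred: 16+4-3=17
Step 4: prey: 27+5-9=23; pred: 17+4-3=18
Step 5: prey: 23+4-8=19; pred: 18+4-3=19
Step 6: prey: 19+3-7=15; pred: 19+3-3=19
Step 7: prey: 15+3-5=13; pred: 19+2-3=18
Step 8: prey: 13+2-4=11; pred: 18+2-3=17
Step 9: prey: 11+2-3=10; pred: 17+1-3=15
Step 10: prey: 10+2-3=9; pred: 15+1-3=13
Step 11: prey: 9+1-2=8; pred: 13+1-2=12
Step 12: prey: 8+1-1=8; pred: 12+0-2=10
Step 13: prey: 8+1-1=8; pred: 10+0-2=8
Step 14: prey: 8+1-1=8; pred: 8+0-1=7
Step 15: prey: 8+1-1=8; pred: 7+0-1=6
No extinction within 15 steps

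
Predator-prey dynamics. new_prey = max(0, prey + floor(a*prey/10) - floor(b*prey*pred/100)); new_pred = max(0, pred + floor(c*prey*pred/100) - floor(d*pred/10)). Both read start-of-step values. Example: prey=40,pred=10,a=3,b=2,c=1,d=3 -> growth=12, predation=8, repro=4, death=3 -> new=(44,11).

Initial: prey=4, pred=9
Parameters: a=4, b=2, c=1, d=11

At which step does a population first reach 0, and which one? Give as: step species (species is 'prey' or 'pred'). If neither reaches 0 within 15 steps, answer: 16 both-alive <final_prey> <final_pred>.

Step 1: prey: 4+1-0=5; pred: 9+0-9=0
First extinction: pred at step 1

Answer: 1 pred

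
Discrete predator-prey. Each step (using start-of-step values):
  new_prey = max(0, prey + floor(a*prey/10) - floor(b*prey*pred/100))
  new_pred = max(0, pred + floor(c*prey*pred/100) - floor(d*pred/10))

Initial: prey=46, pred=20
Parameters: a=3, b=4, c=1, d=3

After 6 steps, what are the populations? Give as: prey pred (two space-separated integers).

Step 1: prey: 46+13-36=23; pred: 20+9-6=23
Step 2: prey: 23+6-21=8; pred: 23+5-6=22
Step 3: prey: 8+2-7=3; pred: 22+1-6=17
Step 4: prey: 3+0-2=1; pred: 17+0-5=12
Step 5: prey: 1+0-0=1; pred: 12+0-3=9
Step 6: prey: 1+0-0=1; pred: 9+0-2=7

Answer: 1 7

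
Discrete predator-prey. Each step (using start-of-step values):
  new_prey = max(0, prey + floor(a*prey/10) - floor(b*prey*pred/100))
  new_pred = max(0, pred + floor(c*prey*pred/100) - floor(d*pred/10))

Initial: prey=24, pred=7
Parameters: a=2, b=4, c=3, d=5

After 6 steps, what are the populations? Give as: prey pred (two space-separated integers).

Answer: 9 6

Derivation:
Step 1: prey: 24+4-6=22; pred: 7+5-3=9
Step 2: prey: 22+4-7=19; pred: 9+5-4=10
Step 3: prey: 19+3-7=15; pred: 10+5-5=10
Step 4: prey: 15+3-6=12; pred: 10+4-5=9
Step 5: prey: 12+2-4=10; pred: 9+3-4=8
Step 6: prey: 10+2-3=9; pred: 8+2-4=6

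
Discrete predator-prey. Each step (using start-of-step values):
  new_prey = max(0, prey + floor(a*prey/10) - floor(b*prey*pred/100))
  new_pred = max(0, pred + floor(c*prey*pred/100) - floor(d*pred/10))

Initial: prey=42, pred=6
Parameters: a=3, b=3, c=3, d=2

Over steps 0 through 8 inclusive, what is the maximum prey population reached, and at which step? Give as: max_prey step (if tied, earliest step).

Answer: 47 1

Derivation:
Step 1: prey: 42+12-7=47; pred: 6+7-1=12
Step 2: prey: 47+14-16=45; pred: 12+16-2=26
Step 3: prey: 45+13-35=23; pred: 26+35-5=56
Step 4: prey: 23+6-38=0; pred: 56+38-11=83
Step 5: prey: 0+0-0=0; pred: 83+0-16=67
Step 6: prey: 0+0-0=0; pred: 67+0-13=54
Step 7: prey: 0+0-0=0; pred: 54+0-10=44
Step 8: prey: 0+0-0=0; pred: 44+0-8=36
Max prey = 47 at step 1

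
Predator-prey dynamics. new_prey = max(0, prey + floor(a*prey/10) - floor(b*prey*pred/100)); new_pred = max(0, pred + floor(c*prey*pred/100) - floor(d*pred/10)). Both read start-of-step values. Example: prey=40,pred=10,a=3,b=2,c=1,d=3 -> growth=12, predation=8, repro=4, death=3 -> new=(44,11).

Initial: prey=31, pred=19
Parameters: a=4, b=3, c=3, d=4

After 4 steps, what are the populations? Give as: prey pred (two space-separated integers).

Answer: 1 27

Derivation:
Step 1: prey: 31+12-17=26; pred: 19+17-7=29
Step 2: prey: 26+10-22=14; pred: 29+22-11=40
Step 3: prey: 14+5-16=3; pred: 40+16-16=40
Step 4: prey: 3+1-3=1; pred: 40+3-16=27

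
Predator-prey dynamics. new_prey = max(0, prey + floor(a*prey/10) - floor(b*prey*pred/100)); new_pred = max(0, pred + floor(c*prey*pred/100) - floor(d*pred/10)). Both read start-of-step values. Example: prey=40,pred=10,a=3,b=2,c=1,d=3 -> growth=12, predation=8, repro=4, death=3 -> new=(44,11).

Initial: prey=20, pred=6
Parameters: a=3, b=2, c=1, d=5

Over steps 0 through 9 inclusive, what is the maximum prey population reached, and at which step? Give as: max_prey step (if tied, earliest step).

Step 1: prey: 20+6-2=24; pred: 6+1-3=4
Step 2: prey: 24+7-1=30; pred: 4+0-2=2
Step 3: prey: 30+9-1=38; pred: 2+0-1=1
Step 4: prey: 38+11-0=49; pred: 1+0-0=1
Step 5: prey: 49+14-0=63; pred: 1+0-0=1
Step 6: prey: 63+18-1=80; pred: 1+0-0=1
Step 7: prey: 80+24-1=103; pred: 1+0-0=1
Step 8: prey: 103+30-2=131; pred: 1+1-0=2
Step 9: prey: 131+39-5=165; pred: 2+2-1=3
Max prey = 165 at step 9

Answer: 165 9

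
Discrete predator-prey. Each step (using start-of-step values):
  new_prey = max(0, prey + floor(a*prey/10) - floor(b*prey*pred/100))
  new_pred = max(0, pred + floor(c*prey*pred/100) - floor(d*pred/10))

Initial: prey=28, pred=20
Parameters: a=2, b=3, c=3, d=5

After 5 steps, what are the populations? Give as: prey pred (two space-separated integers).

Answer: 2 5

Derivation:
Step 1: prey: 28+5-16=17; pred: 20+16-10=26
Step 2: prey: 17+3-13=7; pred: 26+13-13=26
Step 3: prey: 7+1-5=3; pred: 26+5-13=18
Step 4: prey: 3+0-1=2; pred: 18+1-9=10
Step 5: prey: 2+0-0=2; pred: 10+0-5=5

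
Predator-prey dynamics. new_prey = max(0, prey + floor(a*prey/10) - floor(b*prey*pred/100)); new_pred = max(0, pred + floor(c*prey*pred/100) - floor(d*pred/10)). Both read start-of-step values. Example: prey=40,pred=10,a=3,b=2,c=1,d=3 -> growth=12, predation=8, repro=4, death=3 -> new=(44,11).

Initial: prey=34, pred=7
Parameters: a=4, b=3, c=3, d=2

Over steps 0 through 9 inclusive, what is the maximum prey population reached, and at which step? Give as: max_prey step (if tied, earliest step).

Step 1: prey: 34+13-7=40; pred: 7+7-1=13
Step 2: prey: 40+16-15=41; pred: 13+15-2=26
Step 3: prey: 41+16-31=26; pred: 26+31-5=52
Step 4: prey: 26+10-40=0; pred: 52+40-10=82
Step 5: prey: 0+0-0=0; pred: 82+0-16=66
Step 6: prey: 0+0-0=0; pred: 66+0-13=53
Step 7: prey: 0+0-0=0; pred: 53+0-10=43
Step 8: prey: 0+0-0=0; pred: 43+0-8=35
Step 9: prey: 0+0-0=0; pred: 35+0-7=28
Max prey = 41 at step 2

Answer: 41 2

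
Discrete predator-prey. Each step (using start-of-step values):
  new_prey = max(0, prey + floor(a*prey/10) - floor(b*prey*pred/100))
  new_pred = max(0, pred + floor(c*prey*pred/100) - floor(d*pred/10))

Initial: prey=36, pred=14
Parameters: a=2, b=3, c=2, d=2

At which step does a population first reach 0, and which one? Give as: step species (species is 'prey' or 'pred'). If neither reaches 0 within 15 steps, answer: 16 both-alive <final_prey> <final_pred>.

Step 1: prey: 36+7-15=28; pred: 14+10-2=22
Step 2: prey: 28+5-18=15; pred: 22+12-4=30
Step 3: prey: 15+3-13=5; pred: 30+9-6=33
Step 4: prey: 5+1-4=2; pred: 33+3-6=30
Step 5: prey: 2+0-1=1; pred: 30+1-6=25
Step 6: prey: 1+0-0=1; pred: 25+0-5=20
Step 7: prey: 1+0-0=1; pred: 20+0-4=16
Step 8: prey: 1+0-0=1; pred: 16+0-3=13
Step 9: prey: 1+0-0=1; pred: 13+0-2=11
Step 10: prey: 1+0-0=1; pred: 11+0-2=9
Step 11: prey: 1+0-0=1; pred: 9+0-1=8
Step 12: prey: 1+0-0=1; pred: 8+0-1=7
Step 13: prey: 1+0-0=1; pred: 7+0-1=6
Step 14: prey: 1+0-0=1; pred: 6+0-1=5
Step 15: prey: 1+0-0=1; pred: 5+0-1=4
No extinction within 15 steps

Answer: 16 both-alive 1 4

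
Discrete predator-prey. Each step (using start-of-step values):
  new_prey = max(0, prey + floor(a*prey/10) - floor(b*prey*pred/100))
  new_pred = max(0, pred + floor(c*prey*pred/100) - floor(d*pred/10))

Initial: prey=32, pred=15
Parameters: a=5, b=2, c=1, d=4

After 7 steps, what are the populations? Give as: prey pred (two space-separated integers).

Step 1: prey: 32+16-9=39; pred: 15+4-6=13
Step 2: prey: 39+19-10=48; pred: 13+5-5=13
Step 3: prey: 48+24-12=60; pred: 13+6-5=14
Step 4: prey: 60+30-16=74; pred: 14+8-5=17
Step 5: prey: 74+37-25=86; pred: 17+12-6=23
Step 6: prey: 86+43-39=90; pred: 23+19-9=33
Step 7: prey: 90+45-59=76; pred: 33+29-13=49

Answer: 76 49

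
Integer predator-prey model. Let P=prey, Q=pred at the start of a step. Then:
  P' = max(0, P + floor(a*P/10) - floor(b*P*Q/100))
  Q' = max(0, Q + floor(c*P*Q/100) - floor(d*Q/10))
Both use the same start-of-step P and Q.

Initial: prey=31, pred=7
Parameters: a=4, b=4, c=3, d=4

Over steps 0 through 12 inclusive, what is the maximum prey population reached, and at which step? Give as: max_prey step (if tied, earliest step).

Step 1: prey: 31+12-8=35; pred: 7+6-2=11
Step 2: prey: 35+14-15=34; pred: 11+11-4=18
Step 3: prey: 34+13-24=23; pred: 18+18-7=29
Step 4: prey: 23+9-26=6; pred: 29+20-11=38
Step 5: prey: 6+2-9=0; pred: 38+6-15=29
Step 6: prey: 0+0-0=0; pred: 29+0-11=18
Step 7: prey: 0+0-0=0; pred: 18+0-7=11
Step 8: prey: 0+0-0=0; pred: 11+0-4=7
Step 9: prey: 0+0-0=0; pred: 7+0-2=5
Step 10: prey: 0+0-0=0; pred: 5+0-2=3
Step 11: prey: 0+0-0=0; pred: 3+0-1=2
Step 12: prey: 0+0-0=0; pred: 2+0-0=2
Max prey = 35 at step 1

Answer: 35 1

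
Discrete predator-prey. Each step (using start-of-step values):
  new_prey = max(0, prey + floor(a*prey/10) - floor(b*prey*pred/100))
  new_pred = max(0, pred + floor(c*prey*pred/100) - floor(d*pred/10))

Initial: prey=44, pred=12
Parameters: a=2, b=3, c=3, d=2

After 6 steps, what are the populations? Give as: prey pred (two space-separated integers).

Step 1: prey: 44+8-15=37; pred: 12+15-2=25
Step 2: prey: 37+7-27=17; pred: 25+27-5=47
Step 3: prey: 17+3-23=0; pred: 47+23-9=61
Step 4: prey: 0+0-0=0; pred: 61+0-12=49
Step 5: prey: 0+0-0=0; pred: 49+0-9=40
Step 6: prey: 0+0-0=0; pred: 40+0-8=32

Answer: 0 32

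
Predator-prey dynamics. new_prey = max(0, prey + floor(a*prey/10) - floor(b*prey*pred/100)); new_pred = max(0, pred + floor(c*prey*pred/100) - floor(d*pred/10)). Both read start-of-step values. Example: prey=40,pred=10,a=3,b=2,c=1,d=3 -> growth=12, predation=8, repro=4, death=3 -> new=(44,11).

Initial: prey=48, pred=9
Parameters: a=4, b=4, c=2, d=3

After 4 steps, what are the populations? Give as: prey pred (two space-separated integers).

Answer: 0 39

Derivation:
Step 1: prey: 48+19-17=50; pred: 9+8-2=15
Step 2: prey: 50+20-30=40; pred: 15+15-4=26
Step 3: prey: 40+16-41=15; pred: 26+20-7=39
Step 4: prey: 15+6-23=0; pred: 39+11-11=39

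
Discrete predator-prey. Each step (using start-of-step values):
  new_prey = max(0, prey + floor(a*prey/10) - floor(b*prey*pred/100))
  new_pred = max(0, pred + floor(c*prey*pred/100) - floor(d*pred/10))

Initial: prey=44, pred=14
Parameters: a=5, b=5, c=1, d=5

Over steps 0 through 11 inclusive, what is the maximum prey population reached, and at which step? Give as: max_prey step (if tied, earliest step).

Answer: 115 11

Derivation:
Step 1: prey: 44+22-30=36; pred: 14+6-7=13
Step 2: prey: 36+18-23=31; pred: 13+4-6=11
Step 3: prey: 31+15-17=29; pred: 11+3-5=9
Step 4: prey: 29+14-13=30; pred: 9+2-4=7
Step 5: prey: 30+15-10=35; pred: 7+2-3=6
Step 6: prey: 35+17-10=42; pred: 6+2-3=5
Step 7: prey: 42+21-10=53; pred: 5+2-2=5
Step 8: prey: 53+26-13=66; pred: 5+2-2=5
Step 9: prey: 66+33-16=83; pred: 5+3-2=6
Step 10: prey: 83+41-24=100; pred: 6+4-3=7
Step 11: prey: 100+50-35=115; pred: 7+7-3=11
Max prey = 115 at step 11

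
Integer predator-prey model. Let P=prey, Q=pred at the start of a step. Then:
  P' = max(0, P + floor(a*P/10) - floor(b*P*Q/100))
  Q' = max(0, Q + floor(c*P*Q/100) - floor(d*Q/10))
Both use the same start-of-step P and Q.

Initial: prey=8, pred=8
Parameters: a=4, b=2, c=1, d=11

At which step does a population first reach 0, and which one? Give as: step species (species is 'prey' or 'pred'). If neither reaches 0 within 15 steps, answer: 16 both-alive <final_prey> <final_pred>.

Step 1: prey: 8+3-1=10; pred: 8+0-8=0
First extinction: pred at step 1

Answer: 1 pred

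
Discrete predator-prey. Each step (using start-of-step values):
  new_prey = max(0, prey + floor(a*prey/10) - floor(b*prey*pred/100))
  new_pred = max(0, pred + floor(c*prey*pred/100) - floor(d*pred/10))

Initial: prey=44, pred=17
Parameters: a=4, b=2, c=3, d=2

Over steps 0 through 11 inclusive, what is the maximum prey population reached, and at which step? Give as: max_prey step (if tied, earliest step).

Answer: 47 1

Derivation:
Step 1: prey: 44+17-14=47; pred: 17+22-3=36
Step 2: prey: 47+18-33=32; pred: 36+50-7=79
Step 3: prey: 32+12-50=0; pred: 79+75-15=139
Step 4: prey: 0+0-0=0; pred: 139+0-27=112
Step 5: prey: 0+0-0=0; pred: 112+0-22=90
Step 6: prey: 0+0-0=0; pred: 90+0-18=72
Step 7: prey: 0+0-0=0; pred: 72+0-14=58
Step 8: prey: 0+0-0=0; pred: 58+0-11=47
Step 9: prey: 0+0-0=0; pred: 47+0-9=38
Step 10: prey: 0+0-0=0; pred: 38+0-7=31
Step 11: prey: 0+0-0=0; pred: 31+0-6=25
Max prey = 47 at step 1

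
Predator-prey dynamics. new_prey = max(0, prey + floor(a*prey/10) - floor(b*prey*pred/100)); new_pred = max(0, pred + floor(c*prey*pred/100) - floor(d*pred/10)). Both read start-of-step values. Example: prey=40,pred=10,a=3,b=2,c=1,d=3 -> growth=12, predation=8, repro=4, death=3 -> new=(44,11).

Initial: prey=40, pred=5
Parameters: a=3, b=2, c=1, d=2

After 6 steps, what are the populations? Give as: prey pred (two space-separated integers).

Answer: 65 34

Derivation:
Step 1: prey: 40+12-4=48; pred: 5+2-1=6
Step 2: prey: 48+14-5=57; pred: 6+2-1=7
Step 3: prey: 57+17-7=67; pred: 7+3-1=9
Step 4: prey: 67+20-12=75; pred: 9+6-1=14
Step 5: prey: 75+22-21=76; pred: 14+10-2=22
Step 6: prey: 76+22-33=65; pred: 22+16-4=34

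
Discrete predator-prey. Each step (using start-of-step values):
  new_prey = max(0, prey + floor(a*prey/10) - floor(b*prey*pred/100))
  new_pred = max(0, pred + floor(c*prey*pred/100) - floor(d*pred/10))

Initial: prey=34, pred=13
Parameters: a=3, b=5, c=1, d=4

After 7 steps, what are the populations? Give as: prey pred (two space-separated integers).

Step 1: prey: 34+10-22=22; pred: 13+4-5=12
Step 2: prey: 22+6-13=15; pred: 12+2-4=10
Step 3: prey: 15+4-7=12; pred: 10+1-4=7
Step 4: prey: 12+3-4=11; pred: 7+0-2=5
Step 5: prey: 11+3-2=12; pred: 5+0-2=3
Step 6: prey: 12+3-1=14; pred: 3+0-1=2
Step 7: prey: 14+4-1=17; pred: 2+0-0=2

Answer: 17 2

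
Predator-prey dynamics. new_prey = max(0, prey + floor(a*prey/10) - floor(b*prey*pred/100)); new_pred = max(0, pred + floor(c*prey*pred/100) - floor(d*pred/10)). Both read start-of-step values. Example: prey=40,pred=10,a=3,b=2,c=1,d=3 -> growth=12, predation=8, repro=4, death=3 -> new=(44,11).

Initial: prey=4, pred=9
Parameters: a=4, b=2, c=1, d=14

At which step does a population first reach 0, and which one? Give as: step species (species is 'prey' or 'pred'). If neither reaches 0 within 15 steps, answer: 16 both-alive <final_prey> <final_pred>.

Step 1: prey: 4+1-0=5; pred: 9+0-12=0
First extinction: pred at step 1

Answer: 1 pred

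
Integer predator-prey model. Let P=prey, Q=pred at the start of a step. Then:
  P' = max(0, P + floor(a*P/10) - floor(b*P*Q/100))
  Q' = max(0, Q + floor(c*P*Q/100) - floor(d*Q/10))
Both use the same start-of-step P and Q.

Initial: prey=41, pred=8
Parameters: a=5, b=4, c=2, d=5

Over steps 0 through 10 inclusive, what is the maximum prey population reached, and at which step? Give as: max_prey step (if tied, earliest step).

Answer: 53 2

Derivation:
Step 1: prey: 41+20-13=48; pred: 8+6-4=10
Step 2: prey: 48+24-19=53; pred: 10+9-5=14
Step 3: prey: 53+26-29=50; pred: 14+14-7=21
Step 4: prey: 50+25-42=33; pred: 21+21-10=32
Step 5: prey: 33+16-42=7; pred: 32+21-16=37
Step 6: prey: 7+3-10=0; pred: 37+5-18=24
Step 7: prey: 0+0-0=0; pred: 24+0-12=12
Step 8: prey: 0+0-0=0; pred: 12+0-6=6
Step 9: prey: 0+0-0=0; pred: 6+0-3=3
Step 10: prey: 0+0-0=0; pred: 3+0-1=2
Max prey = 53 at step 2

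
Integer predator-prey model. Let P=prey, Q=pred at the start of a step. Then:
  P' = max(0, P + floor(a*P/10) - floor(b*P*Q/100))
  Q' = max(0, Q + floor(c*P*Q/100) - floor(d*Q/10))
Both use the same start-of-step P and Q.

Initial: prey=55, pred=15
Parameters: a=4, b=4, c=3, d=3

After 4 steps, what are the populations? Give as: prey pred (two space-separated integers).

Step 1: prey: 55+22-33=44; pred: 15+24-4=35
Step 2: prey: 44+17-61=0; pred: 35+46-10=71
Step 3: prey: 0+0-0=0; pred: 71+0-21=50
Step 4: prey: 0+0-0=0; pred: 50+0-15=35

Answer: 0 35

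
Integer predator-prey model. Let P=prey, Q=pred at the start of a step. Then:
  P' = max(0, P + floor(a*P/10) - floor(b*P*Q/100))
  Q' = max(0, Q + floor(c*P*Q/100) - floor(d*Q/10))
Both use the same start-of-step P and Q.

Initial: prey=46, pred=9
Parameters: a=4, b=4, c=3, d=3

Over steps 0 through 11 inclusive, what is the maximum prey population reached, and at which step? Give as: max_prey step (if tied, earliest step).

Answer: 48 1

Derivation:
Step 1: prey: 46+18-16=48; pred: 9+12-2=19
Step 2: prey: 48+19-36=31; pred: 19+27-5=41
Step 3: prey: 31+12-50=0; pred: 41+38-12=67
Step 4: prey: 0+0-0=0; pred: 67+0-20=47
Step 5: prey: 0+0-0=0; pred: 47+0-14=33
Step 6: prey: 0+0-0=0; pred: 33+0-9=24
Step 7: prey: 0+0-0=0; pred: 24+0-7=17
Step 8: prey: 0+0-0=0; pred: 17+0-5=12
Step 9: prey: 0+0-0=0; pred: 12+0-3=9
Step 10: prey: 0+0-0=0; pred: 9+0-2=7
Step 11: prey: 0+0-0=0; pred: 7+0-2=5
Max prey = 48 at step 1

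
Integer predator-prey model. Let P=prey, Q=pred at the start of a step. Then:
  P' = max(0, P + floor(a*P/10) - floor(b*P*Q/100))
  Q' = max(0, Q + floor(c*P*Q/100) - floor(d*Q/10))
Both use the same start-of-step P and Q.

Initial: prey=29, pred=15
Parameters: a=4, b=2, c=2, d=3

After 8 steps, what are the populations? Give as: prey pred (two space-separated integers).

Step 1: prey: 29+11-8=32; pred: 15+8-4=19
Step 2: prey: 32+12-12=32; pred: 19+12-5=26
Step 3: prey: 32+12-16=28; pred: 26+16-7=35
Step 4: prey: 28+11-19=20; pred: 35+19-10=44
Step 5: prey: 20+8-17=11; pred: 44+17-13=48
Step 6: prey: 11+4-10=5; pred: 48+10-14=44
Step 7: prey: 5+2-4=3; pred: 44+4-13=35
Step 8: prey: 3+1-2=2; pred: 35+2-10=27

Answer: 2 27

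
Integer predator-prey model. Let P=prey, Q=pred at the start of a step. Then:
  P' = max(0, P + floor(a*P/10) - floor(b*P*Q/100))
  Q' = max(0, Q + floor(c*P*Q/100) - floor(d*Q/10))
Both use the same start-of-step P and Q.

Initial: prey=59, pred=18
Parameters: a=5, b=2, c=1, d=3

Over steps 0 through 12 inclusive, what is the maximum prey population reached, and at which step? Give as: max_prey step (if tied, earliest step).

Answer: 70 2

Derivation:
Step 1: prey: 59+29-21=67; pred: 18+10-5=23
Step 2: prey: 67+33-30=70; pred: 23+15-6=32
Step 3: prey: 70+35-44=61; pred: 32+22-9=45
Step 4: prey: 61+30-54=37; pred: 45+27-13=59
Step 5: prey: 37+18-43=12; pred: 59+21-17=63
Step 6: prey: 12+6-15=3; pred: 63+7-18=52
Step 7: prey: 3+1-3=1; pred: 52+1-15=38
Step 8: prey: 1+0-0=1; pred: 38+0-11=27
Step 9: prey: 1+0-0=1; pred: 27+0-8=19
Step 10: prey: 1+0-0=1; pred: 19+0-5=14
Step 11: prey: 1+0-0=1; pred: 14+0-4=10
Step 12: prey: 1+0-0=1; pred: 10+0-3=7
Max prey = 70 at step 2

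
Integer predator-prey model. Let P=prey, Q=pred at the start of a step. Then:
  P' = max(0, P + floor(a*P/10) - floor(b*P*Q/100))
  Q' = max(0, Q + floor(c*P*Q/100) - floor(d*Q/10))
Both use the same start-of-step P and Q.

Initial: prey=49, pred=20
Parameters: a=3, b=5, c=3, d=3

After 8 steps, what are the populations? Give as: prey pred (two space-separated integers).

Step 1: prey: 49+14-49=14; pred: 20+29-6=43
Step 2: prey: 14+4-30=0; pred: 43+18-12=49
Step 3: prey: 0+0-0=0; pred: 49+0-14=35
Step 4: prey: 0+0-0=0; pred: 35+0-10=25
Step 5: prey: 0+0-0=0; pred: 25+0-7=18
Step 6: prey: 0+0-0=0; pred: 18+0-5=13
Step 7: prey: 0+0-0=0; pred: 13+0-3=10
Step 8: prey: 0+0-0=0; pred: 10+0-3=7

Answer: 0 7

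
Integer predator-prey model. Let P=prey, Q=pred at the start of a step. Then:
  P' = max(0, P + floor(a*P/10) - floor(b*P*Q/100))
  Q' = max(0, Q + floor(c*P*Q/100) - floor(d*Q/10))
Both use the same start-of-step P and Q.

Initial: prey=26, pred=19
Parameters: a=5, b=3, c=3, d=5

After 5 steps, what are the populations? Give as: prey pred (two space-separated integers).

Step 1: prey: 26+13-14=25; pred: 19+14-9=24
Step 2: prey: 25+12-18=19; pred: 24+18-12=30
Step 3: prey: 19+9-17=11; pred: 30+17-15=32
Step 4: prey: 11+5-10=6; pred: 32+10-16=26
Step 5: prey: 6+3-4=5; pred: 26+4-13=17

Answer: 5 17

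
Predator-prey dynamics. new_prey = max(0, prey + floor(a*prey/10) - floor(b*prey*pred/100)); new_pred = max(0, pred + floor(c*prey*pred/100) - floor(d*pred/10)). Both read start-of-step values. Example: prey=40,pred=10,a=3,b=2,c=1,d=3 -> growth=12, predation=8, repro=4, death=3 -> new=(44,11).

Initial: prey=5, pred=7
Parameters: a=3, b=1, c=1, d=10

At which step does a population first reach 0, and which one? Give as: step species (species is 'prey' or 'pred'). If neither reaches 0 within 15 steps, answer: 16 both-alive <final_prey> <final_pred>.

Step 1: prey: 5+1-0=6; pred: 7+0-7=0
First extinction: pred at step 1

Answer: 1 pred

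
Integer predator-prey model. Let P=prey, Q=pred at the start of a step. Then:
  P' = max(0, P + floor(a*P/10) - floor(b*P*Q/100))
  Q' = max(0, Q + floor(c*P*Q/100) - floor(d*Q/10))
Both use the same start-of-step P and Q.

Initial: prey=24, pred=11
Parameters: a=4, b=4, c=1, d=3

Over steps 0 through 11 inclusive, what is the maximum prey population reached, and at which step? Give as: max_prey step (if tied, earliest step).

Step 1: prey: 24+9-10=23; pred: 11+2-3=10
Step 2: prey: 23+9-9=23; pred: 10+2-3=9
Step 3: prey: 23+9-8=24; pred: 9+2-2=9
Step 4: prey: 24+9-8=25; pred: 9+2-2=9
Step 5: prey: 25+10-9=26; pred: 9+2-2=9
Step 6: prey: 26+10-9=27; pred: 9+2-2=9
Step 7: prey: 27+10-9=28; pred: 9+2-2=9
Step 8: prey: 28+11-10=29; pred: 9+2-2=9
Step 9: prey: 29+11-10=30; pred: 9+2-2=9
Step 10: prey: 30+12-10=32; pred: 9+2-2=9
Step 11: prey: 32+12-11=33; pred: 9+2-2=9
Max prey = 33 at step 11

Answer: 33 11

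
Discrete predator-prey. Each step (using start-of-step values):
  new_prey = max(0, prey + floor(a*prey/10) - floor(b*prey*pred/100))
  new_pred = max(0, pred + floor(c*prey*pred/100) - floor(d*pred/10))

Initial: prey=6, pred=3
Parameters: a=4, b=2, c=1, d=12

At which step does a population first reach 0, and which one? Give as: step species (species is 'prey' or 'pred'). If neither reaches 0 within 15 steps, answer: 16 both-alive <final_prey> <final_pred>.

Step 1: prey: 6+2-0=8; pred: 3+0-3=0
First extinction: pred at step 1

Answer: 1 pred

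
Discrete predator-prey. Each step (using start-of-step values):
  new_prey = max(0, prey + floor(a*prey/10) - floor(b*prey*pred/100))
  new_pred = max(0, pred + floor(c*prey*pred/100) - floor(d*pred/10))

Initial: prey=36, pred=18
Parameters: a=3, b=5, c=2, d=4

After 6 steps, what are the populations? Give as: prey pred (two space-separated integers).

Step 1: prey: 36+10-32=14; pred: 18+12-7=23
Step 2: prey: 14+4-16=2; pred: 23+6-9=20
Step 3: prey: 2+0-2=0; pred: 20+0-8=12
Step 4: prey: 0+0-0=0; pred: 12+0-4=8
Step 5: prey: 0+0-0=0; pred: 8+0-3=5
Step 6: prey: 0+0-0=0; pred: 5+0-2=3

Answer: 0 3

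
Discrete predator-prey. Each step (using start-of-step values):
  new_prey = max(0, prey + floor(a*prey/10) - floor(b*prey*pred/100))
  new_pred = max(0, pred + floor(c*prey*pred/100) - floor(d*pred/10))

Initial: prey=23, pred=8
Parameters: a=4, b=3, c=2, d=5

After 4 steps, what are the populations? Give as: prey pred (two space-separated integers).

Answer: 44 10

Derivation:
Step 1: prey: 23+9-5=27; pred: 8+3-4=7
Step 2: prey: 27+10-5=32; pred: 7+3-3=7
Step 3: prey: 32+12-6=38; pred: 7+4-3=8
Step 4: prey: 38+15-9=44; pred: 8+6-4=10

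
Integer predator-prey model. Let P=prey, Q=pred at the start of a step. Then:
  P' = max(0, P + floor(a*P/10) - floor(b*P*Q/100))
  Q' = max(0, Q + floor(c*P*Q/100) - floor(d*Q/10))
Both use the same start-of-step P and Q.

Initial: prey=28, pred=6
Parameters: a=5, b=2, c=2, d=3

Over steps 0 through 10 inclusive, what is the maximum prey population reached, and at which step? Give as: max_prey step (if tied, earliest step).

Answer: 72 4

Derivation:
Step 1: prey: 28+14-3=39; pred: 6+3-1=8
Step 2: prey: 39+19-6=52; pred: 8+6-2=12
Step 3: prey: 52+26-12=66; pred: 12+12-3=21
Step 4: prey: 66+33-27=72; pred: 21+27-6=42
Step 5: prey: 72+36-60=48; pred: 42+60-12=90
Step 6: prey: 48+24-86=0; pred: 90+86-27=149
Step 7: prey: 0+0-0=0; pred: 149+0-44=105
Step 8: prey: 0+0-0=0; pred: 105+0-31=74
Step 9: prey: 0+0-0=0; pred: 74+0-22=52
Step 10: prey: 0+0-0=0; pred: 52+0-15=37
Max prey = 72 at step 4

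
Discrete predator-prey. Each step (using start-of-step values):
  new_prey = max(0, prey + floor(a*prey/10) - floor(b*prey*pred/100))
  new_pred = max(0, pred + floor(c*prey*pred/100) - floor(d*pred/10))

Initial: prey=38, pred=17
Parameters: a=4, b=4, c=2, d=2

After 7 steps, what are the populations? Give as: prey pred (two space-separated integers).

Step 1: prey: 38+15-25=28; pred: 17+12-3=26
Step 2: prey: 28+11-29=10; pred: 26+14-5=35
Step 3: prey: 10+4-14=0; pred: 35+7-7=35
Step 4: prey: 0+0-0=0; pred: 35+0-7=28
Step 5: prey: 0+0-0=0; pred: 28+0-5=23
Step 6: prey: 0+0-0=0; pred: 23+0-4=19
Step 7: prey: 0+0-0=0; pred: 19+0-3=16

Answer: 0 16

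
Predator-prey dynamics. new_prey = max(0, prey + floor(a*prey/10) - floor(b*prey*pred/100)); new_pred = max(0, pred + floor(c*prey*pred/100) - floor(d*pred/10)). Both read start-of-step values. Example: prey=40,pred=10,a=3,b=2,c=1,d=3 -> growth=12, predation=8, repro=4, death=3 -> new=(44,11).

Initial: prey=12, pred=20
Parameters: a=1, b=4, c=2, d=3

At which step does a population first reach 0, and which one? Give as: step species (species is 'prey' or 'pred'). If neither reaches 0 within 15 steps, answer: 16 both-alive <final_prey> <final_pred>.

Answer: 16 both-alive 1 3

Derivation:
Step 1: prey: 12+1-9=4; pred: 20+4-6=18
Step 2: prey: 4+0-2=2; pred: 18+1-5=14
Step 3: prey: 2+0-1=1; pred: 14+0-4=10
Step 4: prey: 1+0-0=1; pred: 10+0-3=7
Step 5: prey: 1+0-0=1; pred: 7+0-2=5
Step 6: prey: 1+0-0=1; pred: 5+0-1=4
Step 7: prey: 1+0-0=1; pred: 4+0-1=3
Step 8: prey: 1+0-0=1; pred: 3+0-0=3
Steps 9-15: state stable at prey=1, pred=3 (no change)
No extinction within 15 steps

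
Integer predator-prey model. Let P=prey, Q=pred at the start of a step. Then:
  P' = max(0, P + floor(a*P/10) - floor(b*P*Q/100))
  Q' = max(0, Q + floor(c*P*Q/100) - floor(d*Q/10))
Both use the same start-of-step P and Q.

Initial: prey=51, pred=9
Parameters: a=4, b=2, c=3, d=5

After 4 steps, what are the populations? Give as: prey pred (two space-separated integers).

Step 1: prey: 51+20-9=62; pred: 9+13-4=18
Step 2: prey: 62+24-22=64; pred: 18+33-9=42
Step 3: prey: 64+25-53=36; pred: 42+80-21=101
Step 4: prey: 36+14-72=0; pred: 101+109-50=160

Answer: 0 160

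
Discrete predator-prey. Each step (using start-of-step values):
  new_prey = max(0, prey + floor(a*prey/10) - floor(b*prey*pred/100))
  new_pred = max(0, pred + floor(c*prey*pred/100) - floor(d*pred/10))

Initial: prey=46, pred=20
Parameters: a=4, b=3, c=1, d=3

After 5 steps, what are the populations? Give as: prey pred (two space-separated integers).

Answer: 9 17

Derivation:
Step 1: prey: 46+18-27=37; pred: 20+9-6=23
Step 2: prey: 37+14-25=26; pred: 23+8-6=25
Step 3: prey: 26+10-19=17; pred: 25+6-7=24
Step 4: prey: 17+6-12=11; pred: 24+4-7=21
Step 5: prey: 11+4-6=9; pred: 21+2-6=17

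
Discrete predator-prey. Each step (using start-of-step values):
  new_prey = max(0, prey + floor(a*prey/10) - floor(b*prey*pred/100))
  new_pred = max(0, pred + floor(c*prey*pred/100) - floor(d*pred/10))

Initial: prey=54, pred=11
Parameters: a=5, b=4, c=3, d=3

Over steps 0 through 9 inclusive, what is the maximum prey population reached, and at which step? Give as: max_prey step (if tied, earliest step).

Step 1: prey: 54+27-23=58; pred: 11+17-3=25
Step 2: prey: 58+29-58=29; pred: 25+43-7=61
Step 3: prey: 29+14-70=0; pred: 61+53-18=96
Step 4: prey: 0+0-0=0; pred: 96+0-28=68
Step 5: prey: 0+0-0=0; pred: 68+0-20=48
Step 6: prey: 0+0-0=0; pred: 48+0-14=34
Step 7: prey: 0+0-0=0; pred: 34+0-10=24
Step 8: prey: 0+0-0=0; pred: 24+0-7=17
Step 9: prey: 0+0-0=0; pred: 17+0-5=12
Max prey = 58 at step 1

Answer: 58 1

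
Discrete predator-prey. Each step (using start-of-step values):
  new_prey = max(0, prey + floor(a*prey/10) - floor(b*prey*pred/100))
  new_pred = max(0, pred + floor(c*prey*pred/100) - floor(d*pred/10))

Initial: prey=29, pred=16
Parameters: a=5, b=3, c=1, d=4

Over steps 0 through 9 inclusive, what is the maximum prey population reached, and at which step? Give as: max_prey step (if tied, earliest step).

Step 1: prey: 29+14-13=30; pred: 16+4-6=14
Step 2: prey: 30+15-12=33; pred: 14+4-5=13
Step 3: prey: 33+16-12=37; pred: 13+4-5=12
Step 4: prey: 37+18-13=42; pred: 12+4-4=12
Step 5: prey: 42+21-15=48; pred: 12+5-4=13
Step 6: prey: 48+24-18=54; pred: 13+6-5=14
Step 7: prey: 54+27-22=59; pred: 14+7-5=16
Step 8: prey: 59+29-28=60; pred: 16+9-6=19
Step 9: prey: 60+30-34=56; pred: 19+11-7=23
Max prey = 60 at step 8

Answer: 60 8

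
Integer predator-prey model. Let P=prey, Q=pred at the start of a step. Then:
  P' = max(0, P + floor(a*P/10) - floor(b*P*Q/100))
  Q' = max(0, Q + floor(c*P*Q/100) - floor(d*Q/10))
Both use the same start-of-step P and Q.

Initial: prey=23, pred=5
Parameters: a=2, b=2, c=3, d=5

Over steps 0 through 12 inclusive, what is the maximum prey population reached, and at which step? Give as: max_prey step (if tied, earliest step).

Step 1: prey: 23+4-2=25; pred: 5+3-2=6
Step 2: prey: 25+5-3=27; pred: 6+4-3=7
Step 3: prey: 27+5-3=29; pred: 7+5-3=9
Step 4: prey: 29+5-5=29; pred: 9+7-4=12
Step 5: prey: 29+5-6=28; pred: 12+10-6=16
Step 6: prey: 28+5-8=25; pred: 16+13-8=21
Step 7: prey: 25+5-10=20; pred: 21+15-10=26
Step 8: prey: 20+4-10=14; pred: 26+15-13=28
Step 9: prey: 14+2-7=9; pred: 28+11-14=25
Step 10: prey: 9+1-4=6; pred: 25+6-12=19
Step 11: prey: 6+1-2=5; pred: 19+3-9=13
Step 12: prey: 5+1-1=5; pred: 13+1-6=8
Max prey = 29 at step 3

Answer: 29 3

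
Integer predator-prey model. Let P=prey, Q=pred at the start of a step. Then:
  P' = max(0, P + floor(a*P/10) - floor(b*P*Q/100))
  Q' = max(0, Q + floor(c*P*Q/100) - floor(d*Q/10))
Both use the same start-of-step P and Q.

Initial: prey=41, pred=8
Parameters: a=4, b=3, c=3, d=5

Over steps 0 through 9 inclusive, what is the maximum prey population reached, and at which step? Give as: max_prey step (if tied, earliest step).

Step 1: prey: 41+16-9=48; pred: 8+9-4=13
Step 2: prey: 48+19-18=49; pred: 13+18-6=25
Step 3: prey: 49+19-36=32; pred: 25+36-12=49
Step 4: prey: 32+12-47=0; pred: 49+47-24=72
Step 5: prey: 0+0-0=0; pred: 72+0-36=36
Step 6: prey: 0+0-0=0; pred: 36+0-18=18
Step 7: prey: 0+0-0=0; pred: 18+0-9=9
Step 8: prey: 0+0-0=0; pred: 9+0-4=5
Step 9: prey: 0+0-0=0; pred: 5+0-2=3
Max prey = 49 at step 2

Answer: 49 2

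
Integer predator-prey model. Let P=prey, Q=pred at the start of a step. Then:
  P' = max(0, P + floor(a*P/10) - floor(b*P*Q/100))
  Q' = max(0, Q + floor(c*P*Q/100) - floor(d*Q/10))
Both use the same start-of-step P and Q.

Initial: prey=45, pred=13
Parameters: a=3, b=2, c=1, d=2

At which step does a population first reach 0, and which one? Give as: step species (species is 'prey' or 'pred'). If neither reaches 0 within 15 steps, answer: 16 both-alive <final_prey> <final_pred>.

Answer: 16 both-alive 6 8

Derivation:
Step 1: prey: 45+13-11=47; pred: 13+5-2=16
Step 2: prey: 47+14-15=46; pred: 16+7-3=20
Step 3: prey: 46+13-18=41; pred: 20+9-4=25
Step 4: prey: 41+12-20=33; pred: 25+10-5=30
Step 5: prey: 33+9-19=23; pred: 30+9-6=33
Step 6: prey: 23+6-15=14; pred: 33+7-6=34
Step 7: prey: 14+4-9=9; pred: 34+4-6=32
Step 8: prey: 9+2-5=6; pred: 32+2-6=28
Step 9: prey: 6+1-3=4; pred: 28+1-5=24
Step 10: prey: 4+1-1=4; pred: 24+0-4=20
Step 11: prey: 4+1-1=4; pred: 20+0-4=16
Step 12: prey: 4+1-1=4; pred: 16+0-3=13
Step 13: prey: 4+1-1=4; pred: 13+0-2=11
Step 14: prey: 4+1-0=5; pred: 11+0-2=9
Step 15: prey: 5+1-0=6; pred: 9+0-1=8
No extinction within 15 steps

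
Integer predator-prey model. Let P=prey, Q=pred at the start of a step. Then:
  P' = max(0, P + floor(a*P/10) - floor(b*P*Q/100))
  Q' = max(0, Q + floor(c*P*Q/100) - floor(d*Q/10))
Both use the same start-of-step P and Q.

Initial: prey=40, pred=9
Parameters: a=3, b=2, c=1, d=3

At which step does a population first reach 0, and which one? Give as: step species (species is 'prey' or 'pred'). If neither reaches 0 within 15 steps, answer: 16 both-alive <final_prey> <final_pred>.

Answer: 16 both-alive 9 9

Derivation:
Step 1: prey: 40+12-7=45; pred: 9+3-2=10
Step 2: prey: 45+13-9=49; pred: 10+4-3=11
Step 3: prey: 49+14-10=53; pred: 11+5-3=13
Step 4: prey: 53+15-13=55; pred: 13+6-3=16
Step 5: prey: 55+16-17=54; pred: 16+8-4=20
Step 6: prey: 54+16-21=49; pred: 20+10-6=24
Step 7: prey: 49+14-23=40; pred: 24+11-7=28
Step 8: prey: 40+12-22=30; pred: 28+11-8=31
Step 9: prey: 30+9-18=21; pred: 31+9-9=31
Step 10: prey: 21+6-13=14; pred: 31+6-9=28
Step 11: prey: 14+4-7=11; pred: 28+3-8=23
Step 12: prey: 11+3-5=9; pred: 23+2-6=19
Step 13: prey: 9+2-3=8; pred: 19+1-5=15
Step 14: prey: 8+2-2=8; pred: 15+1-4=12
Step 15: prey: 8+2-1=9; pred: 12+0-3=9
No extinction within 15 steps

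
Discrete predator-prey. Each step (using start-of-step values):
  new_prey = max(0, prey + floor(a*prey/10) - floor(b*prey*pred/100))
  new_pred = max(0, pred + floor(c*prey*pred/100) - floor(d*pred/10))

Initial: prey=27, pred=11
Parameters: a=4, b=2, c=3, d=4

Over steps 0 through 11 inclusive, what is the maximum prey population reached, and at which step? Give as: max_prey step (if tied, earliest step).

Step 1: prey: 27+10-5=32; pred: 11+8-4=15
Step 2: prey: 32+12-9=35; pred: 15+14-6=23
Step 3: prey: 35+14-16=33; pred: 23+24-9=38
Step 4: prey: 33+13-25=21; pred: 38+37-15=60
Step 5: prey: 21+8-25=4; pred: 60+37-24=73
Step 6: prey: 4+1-5=0; pred: 73+8-29=52
Step 7: prey: 0+0-0=0; pred: 52+0-20=32
Step 8: prey: 0+0-0=0; pred: 32+0-12=20
Step 9: prey: 0+0-0=0; pred: 20+0-8=12
Step 10: prey: 0+0-0=0; pred: 12+0-4=8
Step 11: prey: 0+0-0=0; pred: 8+0-3=5
Max prey = 35 at step 2

Answer: 35 2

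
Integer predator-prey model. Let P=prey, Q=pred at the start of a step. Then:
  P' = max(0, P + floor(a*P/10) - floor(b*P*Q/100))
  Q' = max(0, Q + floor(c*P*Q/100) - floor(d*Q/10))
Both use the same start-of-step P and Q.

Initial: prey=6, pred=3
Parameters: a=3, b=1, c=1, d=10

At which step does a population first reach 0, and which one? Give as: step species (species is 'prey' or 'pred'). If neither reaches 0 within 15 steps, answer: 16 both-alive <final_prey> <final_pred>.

Answer: 1 pred

Derivation:
Step 1: prey: 6+1-0=7; pred: 3+0-3=0
First extinction: pred at step 1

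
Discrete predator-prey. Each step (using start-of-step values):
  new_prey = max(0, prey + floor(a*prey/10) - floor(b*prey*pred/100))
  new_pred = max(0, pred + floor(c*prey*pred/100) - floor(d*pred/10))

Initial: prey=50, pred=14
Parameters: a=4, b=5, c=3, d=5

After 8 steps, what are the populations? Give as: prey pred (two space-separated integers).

Step 1: prey: 50+20-35=35; pred: 14+21-7=28
Step 2: prey: 35+14-49=0; pred: 28+29-14=43
Step 3: prey: 0+0-0=0; pred: 43+0-21=22
Step 4: prey: 0+0-0=0; pred: 22+0-11=11
Step 5: prey: 0+0-0=0; pred: 11+0-5=6
Step 6: prey: 0+0-0=0; pred: 6+0-3=3
Step 7: prey: 0+0-0=0; pred: 3+0-1=2
Step 8: prey: 0+0-0=0; pred: 2+0-1=1

Answer: 0 1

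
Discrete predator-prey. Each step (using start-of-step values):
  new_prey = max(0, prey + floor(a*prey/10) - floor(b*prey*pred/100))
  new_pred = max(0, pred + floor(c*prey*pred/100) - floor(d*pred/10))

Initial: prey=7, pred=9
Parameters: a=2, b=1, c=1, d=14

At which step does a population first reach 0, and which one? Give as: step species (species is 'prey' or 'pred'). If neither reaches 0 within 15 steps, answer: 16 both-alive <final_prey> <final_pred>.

Answer: 1 pred

Derivation:
Step 1: prey: 7+1-0=8; pred: 9+0-12=0
First extinction: pred at step 1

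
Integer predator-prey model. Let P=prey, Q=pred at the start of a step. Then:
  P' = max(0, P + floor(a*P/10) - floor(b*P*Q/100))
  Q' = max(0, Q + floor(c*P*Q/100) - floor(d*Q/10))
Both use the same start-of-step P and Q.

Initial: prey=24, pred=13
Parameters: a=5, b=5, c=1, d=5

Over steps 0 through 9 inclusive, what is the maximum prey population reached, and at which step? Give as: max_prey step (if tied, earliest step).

Step 1: prey: 24+12-15=21; pred: 13+3-6=10
Step 2: prey: 21+10-10=21; pred: 10+2-5=7
Step 3: prey: 21+10-7=24; pred: 7+1-3=5
Step 4: prey: 24+12-6=30; pred: 5+1-2=4
Step 5: prey: 30+15-6=39; pred: 4+1-2=3
Step 6: prey: 39+19-5=53; pred: 3+1-1=3
Step 7: prey: 53+26-7=72; pred: 3+1-1=3
Step 8: prey: 72+36-10=98; pred: 3+2-1=4
Step 9: prey: 98+49-19=128; pred: 4+3-2=5
Max prey = 128 at step 9

Answer: 128 9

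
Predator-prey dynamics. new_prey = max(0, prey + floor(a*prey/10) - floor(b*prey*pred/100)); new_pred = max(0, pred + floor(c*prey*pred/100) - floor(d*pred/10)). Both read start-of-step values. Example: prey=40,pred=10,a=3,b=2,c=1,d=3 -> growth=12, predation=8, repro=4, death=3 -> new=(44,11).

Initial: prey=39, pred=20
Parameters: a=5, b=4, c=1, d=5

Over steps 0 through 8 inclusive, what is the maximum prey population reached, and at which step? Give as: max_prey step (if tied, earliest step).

Answer: 84 8

Derivation:
Step 1: prey: 39+19-31=27; pred: 20+7-10=17
Step 2: prey: 27+13-18=22; pred: 17+4-8=13
Step 3: prey: 22+11-11=22; pred: 13+2-6=9
Step 4: prey: 22+11-7=26; pred: 9+1-4=6
Step 5: prey: 26+13-6=33; pred: 6+1-3=4
Step 6: prey: 33+16-5=44; pred: 4+1-2=3
Step 7: prey: 44+22-5=61; pred: 3+1-1=3
Step 8: prey: 61+30-7=84; pred: 3+1-1=3
Max prey = 84 at step 8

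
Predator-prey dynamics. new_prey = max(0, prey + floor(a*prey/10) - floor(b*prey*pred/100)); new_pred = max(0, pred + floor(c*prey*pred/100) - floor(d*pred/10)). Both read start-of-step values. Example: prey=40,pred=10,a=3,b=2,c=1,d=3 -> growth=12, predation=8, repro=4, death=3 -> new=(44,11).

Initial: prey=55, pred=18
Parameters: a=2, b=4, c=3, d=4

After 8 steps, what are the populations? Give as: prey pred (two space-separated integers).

Step 1: prey: 55+11-39=27; pred: 18+29-7=40
Step 2: prey: 27+5-43=0; pred: 40+32-16=56
Step 3: prey: 0+0-0=0; pred: 56+0-22=34
Step 4: prey: 0+0-0=0; pred: 34+0-13=21
Step 5: prey: 0+0-0=0; pred: 21+0-8=13
Step 6: prey: 0+0-0=0; pred: 13+0-5=8
Step 7: prey: 0+0-0=0; pred: 8+0-3=5
Step 8: prey: 0+0-0=0; pred: 5+0-2=3

Answer: 0 3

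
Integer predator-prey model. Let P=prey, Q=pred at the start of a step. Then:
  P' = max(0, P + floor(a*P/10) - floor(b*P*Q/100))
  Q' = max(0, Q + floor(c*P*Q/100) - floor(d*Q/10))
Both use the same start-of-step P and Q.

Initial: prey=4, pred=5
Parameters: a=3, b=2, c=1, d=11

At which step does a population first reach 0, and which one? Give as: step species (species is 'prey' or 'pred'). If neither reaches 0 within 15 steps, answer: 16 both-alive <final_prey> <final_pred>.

Answer: 1 pred

Derivation:
Step 1: prey: 4+1-0=5; pred: 5+0-5=0
First extinction: pred at step 1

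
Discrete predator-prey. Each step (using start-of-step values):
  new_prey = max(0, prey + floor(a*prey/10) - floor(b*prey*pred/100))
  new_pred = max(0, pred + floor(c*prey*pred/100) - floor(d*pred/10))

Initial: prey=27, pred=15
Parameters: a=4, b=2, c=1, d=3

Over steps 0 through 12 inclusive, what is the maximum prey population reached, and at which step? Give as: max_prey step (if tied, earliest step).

Step 1: prey: 27+10-8=29; pred: 15+4-4=15
Step 2: prey: 29+11-8=32; pred: 15+4-4=15
Step 3: prey: 32+12-9=35; pred: 15+4-4=15
Step 4: prey: 35+14-10=39; pred: 15+5-4=16
Step 5: prey: 39+15-12=42; pred: 16+6-4=18
Step 6: prey: 42+16-15=43; pred: 18+7-5=20
Step 7: prey: 43+17-17=43; pred: 20+8-6=22
Step 8: prey: 43+17-18=42; pred: 22+9-6=25
Step 9: prey: 42+16-21=37; pred: 25+10-7=28
Step 10: prey: 37+14-20=31; pred: 28+10-8=30
Step 11: prey: 31+12-18=25; pred: 30+9-9=30
Step 12: prey: 25+10-15=20; pred: 30+7-9=28
Max prey = 43 at step 6

Answer: 43 6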